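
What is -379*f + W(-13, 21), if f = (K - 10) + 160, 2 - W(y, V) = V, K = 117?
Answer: -101212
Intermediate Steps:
W(y, V) = 2 - V
f = 267 (f = (117 - 10) + 160 = 107 + 160 = 267)
-379*f + W(-13, 21) = -379*267 + (2 - 1*21) = -101193 + (2 - 21) = -101193 - 19 = -101212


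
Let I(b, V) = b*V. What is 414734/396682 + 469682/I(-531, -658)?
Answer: 82805406314/34649974359 ≈ 2.3898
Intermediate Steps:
I(b, V) = V*b
414734/396682 + 469682/I(-531, -658) = 414734/396682 + 469682/((-658*(-531))) = 414734*(1/396682) + 469682/349398 = 207367/198341 + 469682*(1/349398) = 207367/198341 + 234841/174699 = 82805406314/34649974359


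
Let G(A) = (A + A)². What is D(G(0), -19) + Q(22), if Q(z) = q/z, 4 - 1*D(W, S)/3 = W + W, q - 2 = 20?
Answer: 13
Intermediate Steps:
q = 22 (q = 2 + 20 = 22)
G(A) = 4*A² (G(A) = (2*A)² = 4*A²)
D(W, S) = 12 - 6*W (D(W, S) = 12 - 3*(W + W) = 12 - 6*W)
Q(z) = 22/z
D(G(0), -19) + Q(22) = (12 - 24*0²) + 22/22 = (12 - 24*0) + 22*(1/22) = (12 - 6*0) + 1 = (12 + 0) + 1 = 12 + 1 = 13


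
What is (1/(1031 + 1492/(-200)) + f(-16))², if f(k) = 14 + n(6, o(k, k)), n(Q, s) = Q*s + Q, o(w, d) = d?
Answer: 15127447917604/2619085329 ≈ 5775.9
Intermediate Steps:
n(Q, s) = Q + Q*s
f(k) = 20 + 6*k (f(k) = 14 + 6*(1 + k) = 14 + (6 + 6*k) = 20 + 6*k)
(1/(1031 + 1492/(-200)) + f(-16))² = (1/(1031 + 1492/(-200)) + (20 + 6*(-16)))² = (1/(1031 + 1492*(-1/200)) + (20 - 96))² = (1/(1031 - 373/50) - 76)² = (1/(51177/50) - 76)² = (50/51177 - 76)² = (-3889402/51177)² = 15127447917604/2619085329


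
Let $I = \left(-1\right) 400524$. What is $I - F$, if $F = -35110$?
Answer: $-365414$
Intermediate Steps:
$I = -400524$
$I - F = -400524 - -35110 = -400524 + 35110 = -365414$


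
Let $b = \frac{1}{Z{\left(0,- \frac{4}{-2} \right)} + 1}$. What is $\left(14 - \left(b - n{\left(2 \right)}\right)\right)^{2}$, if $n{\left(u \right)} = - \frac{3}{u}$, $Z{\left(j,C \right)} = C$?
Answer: $\frac{5329}{36} \approx 148.03$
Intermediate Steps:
$b = \frac{1}{3}$ ($b = \frac{1}{- \frac{4}{-2} + 1} = \frac{1}{\left(-4\right) \left(- \frac{1}{2}\right) + 1} = \frac{1}{2 + 1} = \frac{1}{3} \approx 0.33333$)
$\left(14 - \left(b - n{\left(2 \right)}\right)\right)^{2} = \left(14 - \left(\frac{1}{3} + \frac{3}{2}\right)\right)^{2} = \left(14 - \frac{11}{6}\right)^{2} = \left(\frac{73}{6}\right)^{2} = \frac{5329}{36}$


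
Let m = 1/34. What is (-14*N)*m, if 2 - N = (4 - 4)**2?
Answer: -14/17 ≈ -0.82353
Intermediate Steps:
m = 1/34 ≈ 0.029412
N = 2 (N = 2 - (4 - 4)**2 = 2 - 1*0**2 = 2 - 1*0 = 2 + 0 = 2)
(-14*N)*m = -14*2*(1/34) = -28*1/34 = -14/17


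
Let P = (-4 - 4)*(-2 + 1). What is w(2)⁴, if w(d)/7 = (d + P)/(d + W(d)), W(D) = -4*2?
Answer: 1500625/81 ≈ 18526.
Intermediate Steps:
P = 8 (P = -8*(-1) = 8)
W(D) = -8
w(d) = 7*(8 + d)/(-8 + d) (w(d) = 7*((d + 8)/(d - 8)) = 7*((8 + d)/(-8 + d)) = 7*(8 + d)/(-8 + d))
w(2)⁴ = (7*(8 + 2)/(-8 + 2))⁴ = (7*10/(-6))⁴ = (7*(-⅙)*10)⁴ = (-35/3)⁴ = 1500625/81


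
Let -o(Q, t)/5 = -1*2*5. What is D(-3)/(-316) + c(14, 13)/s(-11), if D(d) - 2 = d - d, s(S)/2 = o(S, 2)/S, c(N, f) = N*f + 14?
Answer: -85187/3950 ≈ -21.566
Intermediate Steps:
c(N, f) = 14 + N*f
o(Q, t) = 50 (o(Q, t) = -5*(-1*2)*5 = -(-10)*5 = -5*(-10) = 50)
s(S) = 100/S (s(S) = 2*(50/S) = 100/S)
D(d) = 2 (D(d) = 2 + (d - d) = 2 + 0 = 2)
D(-3)/(-316) + c(14, 13)/s(-11) = 2/(-316) + (14 + 14*13)/((100/(-11))) = 2*(-1/316) + (14 + 182)/((100*(-1/11))) = -1/158 + 196/(-100/11) = -1/158 + 196*(-11/100) = -1/158 - 539/25 = -85187/3950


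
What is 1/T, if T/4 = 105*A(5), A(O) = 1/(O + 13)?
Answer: 3/70 ≈ 0.042857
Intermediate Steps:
A(O) = 1/(13 + O)
T = 70/3 (T = 4*(105/(13 + 5)) = 4*(105/18) = 4*(105*(1/18)) = 4*(35/6) = 70/3 ≈ 23.333)
1/T = 1/(70/3) = 3/70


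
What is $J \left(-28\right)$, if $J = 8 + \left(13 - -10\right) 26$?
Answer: $-16968$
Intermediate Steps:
$J = 606$ ($J = 8 + \left(13 + 10\right) 26 = 8 + 23 \cdot 26 = 8 + 598 = 606$)
$J \left(-28\right) = 606 \left(-28\right) = -16968$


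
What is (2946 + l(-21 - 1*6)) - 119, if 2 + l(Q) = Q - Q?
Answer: 2825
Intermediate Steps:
l(Q) = -2 (l(Q) = -2 + (Q - Q) = -2 + 0 = -2)
(2946 + l(-21 - 1*6)) - 119 = (2946 - 2) - 119 = 2944 - 119 = 2825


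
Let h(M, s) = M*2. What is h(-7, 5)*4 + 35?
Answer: -21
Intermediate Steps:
h(M, s) = 2*M
h(-7, 5)*4 + 35 = (2*(-7))*4 + 35 = -14*4 + 35 = -56 + 35 = -21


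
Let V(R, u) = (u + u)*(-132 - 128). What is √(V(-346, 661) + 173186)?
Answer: I*√170534 ≈ 412.96*I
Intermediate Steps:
V(R, u) = -520*u (V(R, u) = (2*u)*(-260) = -520*u)
√(V(-346, 661) + 173186) = √(-520*661 + 173186) = √(-343720 + 173186) = √(-170534) = I*√170534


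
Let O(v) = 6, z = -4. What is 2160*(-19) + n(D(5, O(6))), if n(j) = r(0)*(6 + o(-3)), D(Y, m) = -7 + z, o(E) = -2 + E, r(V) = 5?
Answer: -41035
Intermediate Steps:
D(Y, m) = -11 (D(Y, m) = -7 - 4 = -11)
n(j) = 5 (n(j) = 5*(6 + (-2 - 3)) = 5*(6 - 5) = 5*1 = 5)
2160*(-19) + n(D(5, O(6))) = 2160*(-19) + 5 = -41040 + 5 = -41035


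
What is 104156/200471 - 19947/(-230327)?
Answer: 27988734049/46173884017 ≈ 0.60616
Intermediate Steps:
104156/200471 - 19947/(-230327) = 104156*(1/200471) - 19947*(-1/230327) = 104156/200471 + 19947/230327 = 27988734049/46173884017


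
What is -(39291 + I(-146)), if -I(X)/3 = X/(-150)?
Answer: -982202/25 ≈ -39288.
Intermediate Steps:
I(X) = X/50 (I(X) = -3*X/(-150) = -3*X*(-1)/150 = -(-1)*X/50 = X/50)
-(39291 + I(-146)) = -(39291 + (1/50)*(-146)) = -(39291 - 73/25) = -1*982202/25 = -982202/25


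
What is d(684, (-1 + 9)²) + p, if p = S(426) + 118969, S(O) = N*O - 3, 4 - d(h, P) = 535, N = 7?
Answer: 121417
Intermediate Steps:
d(h, P) = -531 (d(h, P) = 4 - 1*535 = 4 - 535 = -531)
S(O) = -3 + 7*O (S(O) = 7*O - 3 = -3 + 7*O)
p = 121948 (p = (-3 + 7*426) + 118969 = (-3 + 2982) + 118969 = 2979 + 118969 = 121948)
d(684, (-1 + 9)²) + p = -531 + 121948 = 121417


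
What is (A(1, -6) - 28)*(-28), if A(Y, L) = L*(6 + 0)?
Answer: 1792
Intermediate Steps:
A(Y, L) = 6*L (A(Y, L) = L*6 = 6*L)
(A(1, -6) - 28)*(-28) = (6*(-6) - 28)*(-28) = (-36 - 28)*(-28) = -64*(-28) = 1792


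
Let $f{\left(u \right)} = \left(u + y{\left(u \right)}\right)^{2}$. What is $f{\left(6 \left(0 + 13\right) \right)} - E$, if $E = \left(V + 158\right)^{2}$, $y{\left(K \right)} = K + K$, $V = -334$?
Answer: $23780$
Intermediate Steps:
$y{\left(K \right)} = 2 K$
$f{\left(u \right)} = 9 u^{2}$ ($f{\left(u \right)} = \left(u + 2 u\right)^{2} = \left(3 u\right)^{2} = 9 u^{2}$)
$E = 30976$ ($E = \left(-334 + 158\right)^{2} = \left(-176\right)^{2} = 30976$)
$f{\left(6 \left(0 + 13\right) \right)} - E = 9 \left(6 \left(0 + 13\right)\right)^{2} - 30976 = 9 \left(6 \cdot 13\right)^{2} - 30976 = 9 \cdot 78^{2} - 30976 = 9 \cdot 6084 - 30976 = 54756 - 30976 = 23780$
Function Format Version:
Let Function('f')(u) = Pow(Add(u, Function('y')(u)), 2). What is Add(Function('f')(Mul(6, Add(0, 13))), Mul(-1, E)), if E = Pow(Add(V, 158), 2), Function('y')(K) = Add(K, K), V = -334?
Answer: 23780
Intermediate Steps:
Function('y')(K) = Mul(2, K)
Function('f')(u) = Mul(9, Pow(u, 2)) (Function('f')(u) = Pow(Add(u, Mul(2, u)), 2) = Pow(Mul(3, u), 2) = Mul(9, Pow(u, 2)))
E = 30976 (E = Pow(Add(-334, 158), 2) = Pow(-176, 2) = 30976)
Add(Function('f')(Mul(6, Add(0, 13))), Mul(-1, E)) = Add(Mul(9, Pow(Mul(6, Add(0, 13)), 2)), Mul(-1, 30976)) = Add(Mul(9, Pow(Mul(6, 13), 2)), -30976) = Add(Mul(9, Pow(78, 2)), -30976) = Add(Mul(9, 6084), -30976) = Add(54756, -30976) = 23780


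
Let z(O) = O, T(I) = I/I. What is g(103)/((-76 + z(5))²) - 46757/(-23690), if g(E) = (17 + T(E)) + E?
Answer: 238568527/119421290 ≈ 1.9977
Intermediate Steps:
T(I) = 1
g(E) = 18 + E (g(E) = (17 + 1) + E = 18 + E)
g(103)/((-76 + z(5))²) - 46757/(-23690) = (18 + 103)/((-76 + 5)²) - 46757/(-23690) = 121/((-71)²) - 46757*(-1/23690) = 121/5041 + 46757/23690 = 238568527/119421290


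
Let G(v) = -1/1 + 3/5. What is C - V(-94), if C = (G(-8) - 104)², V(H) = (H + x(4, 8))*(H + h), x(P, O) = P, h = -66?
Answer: -87516/25 ≈ -3500.6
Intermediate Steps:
G(v) = -⅖ (G(v) = -1*1 + 3*(⅕) = -1 + ⅗ = -⅖)
V(H) = (-66 + H)*(4 + H) (V(H) = (H + 4)*(H - 66) = (4 + H)*(-66 + H) = (-66 + H)*(4 + H))
C = 272484/25 (C = (-⅖ - 104)² = (-522/5)² = 272484/25 ≈ 10899.)
C - V(-94) = 272484/25 - (-264 + (-94)² - 62*(-94)) = 272484/25 - (-264 + 8836 + 5828) = 272484/25 - 1*14400 = 272484/25 - 14400 = -87516/25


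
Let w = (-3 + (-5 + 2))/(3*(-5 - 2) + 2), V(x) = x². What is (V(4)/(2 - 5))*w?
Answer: -32/19 ≈ -1.6842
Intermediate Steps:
w = 6/19 (w = (-3 - 3)/(3*(-7) + 2) = -6/(-21 + 2) = -6/(-19) = -6*(-1/19) = 6/19 ≈ 0.31579)
(V(4)/(2 - 5))*w = (4²/(2 - 5))*(6/19) = (16/(-3))*(6/19) = -⅓*16*(6/19) = -16/3*6/19 = -32/19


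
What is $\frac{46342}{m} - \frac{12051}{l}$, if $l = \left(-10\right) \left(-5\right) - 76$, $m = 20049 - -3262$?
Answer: $\frac{21701981}{46622} \approx 465.49$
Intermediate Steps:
$m = 23311$ ($m = 20049 + 3262 = 23311$)
$l = -26$ ($l = 50 - 76 = -26$)
$\frac{46342}{m} - \frac{12051}{l} = \frac{46342}{23311} - \frac{12051}{-26} = 46342 \cdot \frac{1}{23311} - - \frac{927}{2} = \frac{46342}{23311} + \frac{927}{2} = \frac{21701981}{46622}$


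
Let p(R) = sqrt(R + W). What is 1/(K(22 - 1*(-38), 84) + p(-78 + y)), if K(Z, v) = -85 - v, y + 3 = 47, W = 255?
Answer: -13/2180 - sqrt(221)/28340 ≈ -0.0064879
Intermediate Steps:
y = 44 (y = -3 + 47 = 44)
p(R) = sqrt(255 + R) (p(R) = sqrt(R + 255) = sqrt(255 + R))
1/(K(22 - 1*(-38), 84) + p(-78 + y)) = 1/((-85 - 1*84) + sqrt(255 + (-78 + 44))) = 1/((-85 - 84) + sqrt(255 - 34)) = 1/(-169 + sqrt(221))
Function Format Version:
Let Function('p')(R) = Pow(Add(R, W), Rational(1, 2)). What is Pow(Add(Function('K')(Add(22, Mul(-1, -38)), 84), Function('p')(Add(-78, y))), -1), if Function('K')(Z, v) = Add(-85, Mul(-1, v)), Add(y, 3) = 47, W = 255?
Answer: Add(Rational(-13, 2180), Mul(Rational(-1, 28340), Pow(221, Rational(1, 2)))) ≈ -0.0064879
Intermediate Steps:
y = 44 (y = Add(-3, 47) = 44)
Function('p')(R) = Pow(Add(255, R), Rational(1, 2)) (Function('p')(R) = Pow(Add(R, 255), Rational(1, 2)) = Pow(Add(255, R), Rational(1, 2)))
Pow(Add(Function('K')(Add(22, Mul(-1, -38)), 84), Function('p')(Add(-78, y))), -1) = Pow(Add(Add(-85, Mul(-1, 84)), Pow(Add(255, Add(-78, 44)), Rational(1, 2))), -1) = Pow(Add(Add(-85, -84), Pow(Add(255, -34), Rational(1, 2))), -1) = Pow(Add(-169, Pow(221, Rational(1, 2))), -1)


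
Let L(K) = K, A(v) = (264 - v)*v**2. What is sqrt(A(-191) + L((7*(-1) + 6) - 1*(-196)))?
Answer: 5*sqrt(663962) ≈ 4074.2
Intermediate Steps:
A(v) = v**2*(264 - v)
sqrt(A(-191) + L((7*(-1) + 6) - 1*(-196))) = sqrt((-191)**2*(264 - 1*(-191)) + ((7*(-1) + 6) - 1*(-196))) = sqrt(36481*(264 + 191) + ((-7 + 6) + 196)) = sqrt(36481*455 + (-1 + 196)) = sqrt(16598855 + 195) = sqrt(16599050) = 5*sqrt(663962)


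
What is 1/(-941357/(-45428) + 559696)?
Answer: 45428/25426811245 ≈ 1.7866e-6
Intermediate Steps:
1/(-941357/(-45428) + 559696) = 1/(-941357*(-1/45428) + 559696) = 1/(941357/45428 + 559696) = 1/(25426811245/45428) = 45428/25426811245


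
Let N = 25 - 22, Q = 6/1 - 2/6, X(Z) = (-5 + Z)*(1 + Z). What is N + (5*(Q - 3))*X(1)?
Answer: -311/3 ≈ -103.67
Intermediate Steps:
X(Z) = (1 + Z)*(-5 + Z)
Q = 17/3 (Q = 6*1 - 2*1/6 = 6 - 1/3 = 17/3 ≈ 5.6667)
N = 3
N + (5*(Q - 3))*X(1) = 3 + (5*(17/3 - 3))*(-5 + 1**2 - 4*1) = 3 + (5*(8/3))*(-5 + 1 - 4) = 3 + (40/3)*(-8) = 3 - 320/3 = -311/3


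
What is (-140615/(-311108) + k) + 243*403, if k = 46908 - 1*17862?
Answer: 39503078915/311108 ≈ 1.2698e+5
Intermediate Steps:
k = 29046 (k = 46908 - 17862 = 29046)
(-140615/(-311108) + k) + 243*403 = (-140615/(-311108) + 29046) + 243*403 = (-140615*(-1/311108) + 29046) + 97929 = (140615/311108 + 29046) + 97929 = 9036583583/311108 + 97929 = 39503078915/311108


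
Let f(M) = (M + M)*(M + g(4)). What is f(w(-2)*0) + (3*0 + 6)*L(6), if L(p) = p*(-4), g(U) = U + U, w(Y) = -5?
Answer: -144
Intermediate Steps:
g(U) = 2*U
L(p) = -4*p
f(M) = 2*M*(8 + M) (f(M) = (M + M)*(M + 2*4) = (2*M)*(M + 8) = (2*M)*(8 + M) = 2*M*(8 + M))
f(w(-2)*0) + (3*0 + 6)*L(6) = 2*(-5*0)*(8 - 5*0) + (3*0 + 6)*(-4*6) = 2*0*(8 + 0) + (0 + 6)*(-24) = 2*0*8 + 6*(-24) = 0 - 144 = -144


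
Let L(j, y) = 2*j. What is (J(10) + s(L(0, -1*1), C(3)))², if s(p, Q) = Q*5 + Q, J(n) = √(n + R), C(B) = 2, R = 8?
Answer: 162 + 72*√2 ≈ 263.82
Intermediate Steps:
J(n) = √(8 + n) (J(n) = √(n + 8) = √(8 + n))
s(p, Q) = 6*Q (s(p, Q) = 5*Q + Q = 6*Q)
(J(10) + s(L(0, -1*1), C(3)))² = (√(8 + 10) + 6*2)² = (√18 + 12)² = (3*√2 + 12)² = (12 + 3*√2)²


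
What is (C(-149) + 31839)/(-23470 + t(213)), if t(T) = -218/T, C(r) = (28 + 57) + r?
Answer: -6768075/4999328 ≈ -1.3538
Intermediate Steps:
C(r) = 85 + r
(C(-149) + 31839)/(-23470 + t(213)) = ((85 - 149) + 31839)/(-23470 - 218/213) = (-64 + 31839)/(-23470 - 218*1/213) = 31775/(-23470 - 218/213) = 31775/(-4999328/213) = 31775*(-213/4999328) = -6768075/4999328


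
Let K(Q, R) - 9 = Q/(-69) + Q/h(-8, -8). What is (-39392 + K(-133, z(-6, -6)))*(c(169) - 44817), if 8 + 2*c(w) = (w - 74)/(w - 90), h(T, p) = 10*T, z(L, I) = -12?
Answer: 513121048999563/290720 ≈ 1.7650e+9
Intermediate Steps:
c(w) = -4 + (-74 + w)/(2*(-90 + w)) (c(w) = -4 + ((w - 74)/(w - 90))/2 = -4 + ((-74 + w)/(-90 + w))/2 = -4 + (-74 + w)/(2*(-90 + w)))
K(Q, R) = 9 - 149*Q/5520 (K(Q, R) = 9 + (Q/(-69) + Q/((10*(-8)))) = 9 + (Q*(-1/69) + Q/(-80)) = 9 + (-Q/69 + Q*(-1/80)) = 9 + (-Q/69 - Q/80) = 9 - 149*Q/5520)
(-39392 + K(-133, z(-6, -6)))*(c(169) - 44817) = (-39392 + (9 - 149/5520*(-133)))*((646 - 7*169)/(2*(-90 + 169)) - 44817) = (-39392 + (9 + 19817/5520))*((1/2)*(646 - 1183)/79 - 44817) = (-39392 + 69497/5520)*((1/2)*(1/79)*(-537) - 44817) = -217374343*(-537/158 - 44817)/5520 = -217374343/5520*(-7081623/158) = 513121048999563/290720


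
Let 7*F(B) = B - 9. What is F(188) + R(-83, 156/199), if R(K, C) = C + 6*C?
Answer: 43265/1393 ≈ 31.059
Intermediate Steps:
R(K, C) = 7*C
F(B) = -9/7 + B/7 (F(B) = (B - 9)/7 = (-9 + B)/7 = -9/7 + B/7)
F(188) + R(-83, 156/199) = (-9/7 + (⅐)*188) + 7*(156/199) = (-9/7 + 188/7) + 7*(156*(1/199)) = 179/7 + 7*(156/199) = 179/7 + 1092/199 = 43265/1393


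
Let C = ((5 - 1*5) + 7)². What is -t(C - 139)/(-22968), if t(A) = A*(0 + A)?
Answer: 225/638 ≈ 0.35266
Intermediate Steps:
C = 49 (C = ((5 - 5) + 7)² = (0 + 7)² = 7² = 49)
t(A) = A² (t(A) = A*A = A²)
-t(C - 139)/(-22968) = -(49 - 139)²/(-22968) = -1*(-90)²*(-1/22968) = -1*8100*(-1/22968) = -8100*(-1/22968) = 225/638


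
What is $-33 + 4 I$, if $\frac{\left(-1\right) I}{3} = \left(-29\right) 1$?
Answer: $315$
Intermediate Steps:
$I = 87$ ($I = - 3 \left(\left(-29\right) 1\right) = \left(-3\right) \left(-29\right) = 87$)
$-33 + 4 I = -33 + 4 \cdot 87 = -33 + 348 = 315$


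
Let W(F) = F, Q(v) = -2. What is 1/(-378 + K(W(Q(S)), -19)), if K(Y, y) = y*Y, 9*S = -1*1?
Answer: -1/340 ≈ -0.0029412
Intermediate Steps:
S = -⅑ (S = (-1*1)/9 = (⅑)*(-1) = -⅑ ≈ -0.11111)
K(Y, y) = Y*y
1/(-378 + K(W(Q(S)), -19)) = 1/(-378 - 2*(-19)) = 1/(-378 + 38) = 1/(-340) = -1/340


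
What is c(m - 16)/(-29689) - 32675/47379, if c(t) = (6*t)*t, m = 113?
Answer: -3644822141/1406635131 ≈ -2.5912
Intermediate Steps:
c(t) = 6*t**2
c(m - 16)/(-29689) - 32675/47379 = (6*(113 - 16)**2)/(-29689) - 32675/47379 = (6*97**2)*(-1/29689) - 32675*1/47379 = (6*9409)*(-1/29689) - 32675/47379 = 56454*(-1/29689) - 32675/47379 = -56454/29689 - 32675/47379 = -3644822141/1406635131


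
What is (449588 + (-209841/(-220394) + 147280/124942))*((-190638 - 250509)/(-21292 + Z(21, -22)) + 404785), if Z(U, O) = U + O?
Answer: 26677706555069435106479508/146583498745591 ≈ 1.8200e+11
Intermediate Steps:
Z(U, O) = O + U
(449588 + (-209841/(-220394) + 147280/124942))*((-190638 - 250509)/(-21292 + Z(21, -22)) + 404785) = (449588 + (-209841/(-220394) + 147280/124942))*((-190638 - 250509)/(-21292 + (-22 + 21)) + 404785) = (449588 + (-209841*(-1/220394) + 147280*(1/124942)))*(-441147/(-21292 - 1) + 404785) = (449588 + (209841/220394 + 73640/62471))*(-441147/(-21293) + 404785) = (449588 + 29338791271/13768233574)*(-441147*(-1/21293) + 404785) = 6190061934858783*(441147/21293 + 404785)/13768233574 = (6190061934858783/13768233574)*(8619528152/21293) = 26677706555069435106479508/146583498745591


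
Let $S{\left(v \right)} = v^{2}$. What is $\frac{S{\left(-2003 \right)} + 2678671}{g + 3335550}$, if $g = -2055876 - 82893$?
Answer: $\frac{6690680}{1196781} \approx 5.5906$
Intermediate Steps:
$g = -2138769$
$\frac{S{\left(-2003 \right)} + 2678671}{g + 3335550} = \frac{\left(-2003\right)^{2} + 2678671}{-2138769 + 3335550} = \frac{4012009 + 2678671}{1196781} = 6690680 \cdot \frac{1}{1196781} = \frac{6690680}{1196781}$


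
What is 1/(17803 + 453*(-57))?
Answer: -1/8018 ≈ -0.00012472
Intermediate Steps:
1/(17803 + 453*(-57)) = 1/(17803 - 25821) = 1/(-8018) = -1/8018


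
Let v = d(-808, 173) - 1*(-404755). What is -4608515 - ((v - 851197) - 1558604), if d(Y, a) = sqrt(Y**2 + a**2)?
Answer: -2603469 - sqrt(682793) ≈ -2.6043e+6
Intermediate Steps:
v = 404755 + sqrt(682793) (v = sqrt((-808)**2 + 173**2) - 1*(-404755) = sqrt(652864 + 29929) + 404755 = sqrt(682793) + 404755 = 404755 + sqrt(682793) ≈ 4.0558e+5)
-4608515 - ((v - 851197) - 1558604) = -4608515 - (((404755 + sqrt(682793)) - 851197) - 1558604) = -4608515 - ((-446442 + sqrt(682793)) - 1558604) = -4608515 - (-2005046 + sqrt(682793)) = -4608515 + (2005046 - sqrt(682793)) = -2603469 - sqrt(682793)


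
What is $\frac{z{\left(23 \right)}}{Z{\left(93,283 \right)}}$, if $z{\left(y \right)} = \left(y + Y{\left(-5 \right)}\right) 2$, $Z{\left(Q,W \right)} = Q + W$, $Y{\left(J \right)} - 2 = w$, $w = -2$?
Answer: $\frac{23}{188} \approx 0.12234$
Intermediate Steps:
$Y{\left(J \right)} = 0$ ($Y{\left(J \right)} = 2 - 2 = 0$)
$z{\left(y \right)} = 2 y$ ($z{\left(y \right)} = \left(y + 0\right) 2 = y 2 = 2 y$)
$\frac{z{\left(23 \right)}}{Z{\left(93,283 \right)}} = \frac{2 \cdot 23}{93 + 283} = \frac{46}{376} = 46 \cdot \frac{1}{376} = \frac{23}{188}$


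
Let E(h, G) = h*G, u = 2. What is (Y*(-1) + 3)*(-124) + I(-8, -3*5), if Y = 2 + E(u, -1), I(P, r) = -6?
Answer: -378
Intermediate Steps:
E(h, G) = G*h
Y = 0 (Y = 2 - 1*2 = 2 - 2 = 0)
(Y*(-1) + 3)*(-124) + I(-8, -3*5) = (0*(-1) + 3)*(-124) - 6 = (0 + 3)*(-124) - 6 = 3*(-124) - 6 = -372 - 6 = -378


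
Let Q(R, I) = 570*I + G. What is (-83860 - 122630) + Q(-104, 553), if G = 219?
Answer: 108939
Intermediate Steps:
Q(R, I) = 219 + 570*I (Q(R, I) = 570*I + 219 = 219 + 570*I)
(-83860 - 122630) + Q(-104, 553) = (-83860 - 122630) + (219 + 570*553) = -206490 + (219 + 315210) = -206490 + 315429 = 108939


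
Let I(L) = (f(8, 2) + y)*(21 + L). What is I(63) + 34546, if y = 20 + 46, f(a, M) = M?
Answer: 40258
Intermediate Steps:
y = 66
I(L) = 1428 + 68*L (I(L) = (2 + 66)*(21 + L) = 68*(21 + L) = 1428 + 68*L)
I(63) + 34546 = (1428 + 68*63) + 34546 = (1428 + 4284) + 34546 = 5712 + 34546 = 40258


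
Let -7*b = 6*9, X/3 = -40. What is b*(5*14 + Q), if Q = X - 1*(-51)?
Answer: -54/7 ≈ -7.7143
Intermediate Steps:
X = -120 (X = 3*(-40) = -120)
Q = -69 (Q = -120 - 1*(-51) = -120 + 51 = -69)
b = -54/7 (b = -6*9/7 = -⅐*54 = -54/7 ≈ -7.7143)
b*(5*14 + Q) = -54*(5*14 - 69)/7 = -54*(70 - 69)/7 = -54/7*1 = -54/7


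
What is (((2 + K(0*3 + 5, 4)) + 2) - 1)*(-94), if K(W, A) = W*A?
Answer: -2162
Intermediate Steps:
K(W, A) = A*W
(((2 + K(0*3 + 5, 4)) + 2) - 1)*(-94) = (((2 + 4*(0*3 + 5)) + 2) - 1)*(-94) = (((2 + 4*(0 + 5)) + 2) - 1)*(-94) = (((2 + 4*5) + 2) - 1)*(-94) = (((2 + 20) + 2) - 1)*(-94) = ((22 + 2) - 1)*(-94) = (24 - 1)*(-94) = 23*(-94) = -2162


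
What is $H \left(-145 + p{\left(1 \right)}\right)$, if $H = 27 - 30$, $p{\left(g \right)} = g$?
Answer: $432$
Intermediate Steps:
$H = -3$ ($H = 27 - 30 = -3$)
$H \left(-145 + p{\left(1 \right)}\right) = - 3 \left(-145 + 1\right) = \left(-3\right) \left(-144\right) = 432$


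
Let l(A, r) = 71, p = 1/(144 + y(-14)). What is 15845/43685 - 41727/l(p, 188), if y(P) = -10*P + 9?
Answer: -364343800/620327 ≈ -587.34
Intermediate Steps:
y(P) = 9 - 10*P
p = 1/293 (p = 1/(144 + (9 - 10*(-14))) = 1/(144 + (9 + 140)) = 1/(144 + 149) = 1/293 ≈ 0.0034130)
15845/43685 - 41727/l(p, 188) = 15845/43685 - 41727/71 = 15845*(1/43685) - 41727*1/71 = 3169/8737 - 41727/71 = -364343800/620327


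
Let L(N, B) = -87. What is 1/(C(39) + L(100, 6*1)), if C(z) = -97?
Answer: -1/184 ≈ -0.0054348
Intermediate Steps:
1/(C(39) + L(100, 6*1)) = 1/(-97 - 87) = 1/(-184) = -1/184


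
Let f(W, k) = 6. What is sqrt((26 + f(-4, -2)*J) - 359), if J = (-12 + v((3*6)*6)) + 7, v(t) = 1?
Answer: I*sqrt(357) ≈ 18.894*I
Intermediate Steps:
J = -4 (J = (-12 + 1) + 7 = -11 + 7 = -4)
sqrt((26 + f(-4, -2)*J) - 359) = sqrt((26 + 6*(-4)) - 359) = sqrt((26 - 24) - 359) = sqrt(2 - 359) = sqrt(-357) = I*sqrt(357)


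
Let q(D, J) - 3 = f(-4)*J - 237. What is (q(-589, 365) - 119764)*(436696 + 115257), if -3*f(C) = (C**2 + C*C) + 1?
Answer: -68449347389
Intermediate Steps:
f(C) = -1/3 - 2*C**2/3 (f(C) = -((C**2 + C*C) + 1)/3 = -((C**2 + C**2) + 1)/3 = -(2*C**2 + 1)/3 = -(1 + 2*C**2)/3 = -1/3 - 2*C**2/3)
q(D, J) = -234 - 11*J (q(D, J) = 3 + ((-1/3 - 2/3*(-4)**2)*J - 237) = 3 + ((-1/3 - 2/3*16)*J - 237) = 3 + ((-1/3 - 32/3)*J - 237) = 3 + (-11*J - 237) = 3 + (-237 - 11*J) = -234 - 11*J)
(q(-589, 365) - 119764)*(436696 + 115257) = ((-234 - 11*365) - 119764)*(436696 + 115257) = ((-234 - 4015) - 119764)*551953 = (-4249 - 119764)*551953 = -124013*551953 = -68449347389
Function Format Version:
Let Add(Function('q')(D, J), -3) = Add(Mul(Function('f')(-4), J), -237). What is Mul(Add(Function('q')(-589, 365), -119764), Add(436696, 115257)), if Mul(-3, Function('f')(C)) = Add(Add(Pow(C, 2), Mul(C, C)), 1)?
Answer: -68449347389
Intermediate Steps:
Function('f')(C) = Add(Rational(-1, 3), Mul(Rational(-2, 3), Pow(C, 2))) (Function('f')(C) = Mul(Rational(-1, 3), Add(Add(Pow(C, 2), Mul(C, C)), 1)) = Mul(Rational(-1, 3), Add(Add(Pow(C, 2), Pow(C, 2)), 1)) = Mul(Rational(-1, 3), Add(Mul(2, Pow(C, 2)), 1)) = Mul(Rational(-1, 3), Add(1, Mul(2, Pow(C, 2)))) = Add(Rational(-1, 3), Mul(Rational(-2, 3), Pow(C, 2))))
Function('q')(D, J) = Add(-234, Mul(-11, J)) (Function('q')(D, J) = Add(3, Add(Mul(Add(Rational(-1, 3), Mul(Rational(-2, 3), Pow(-4, 2))), J), -237)) = Add(3, Add(Mul(Add(Rational(-1, 3), Mul(Rational(-2, 3), 16)), J), -237)) = Add(3, Add(Mul(Add(Rational(-1, 3), Rational(-32, 3)), J), -237)) = Add(3, Add(Mul(-11, J), -237)) = Add(3, Add(-237, Mul(-11, J))) = Add(-234, Mul(-11, J)))
Mul(Add(Function('q')(-589, 365), -119764), Add(436696, 115257)) = Mul(Add(Add(-234, Mul(-11, 365)), -119764), Add(436696, 115257)) = Mul(Add(Add(-234, -4015), -119764), 551953) = Mul(Add(-4249, -119764), 551953) = Mul(-124013, 551953) = -68449347389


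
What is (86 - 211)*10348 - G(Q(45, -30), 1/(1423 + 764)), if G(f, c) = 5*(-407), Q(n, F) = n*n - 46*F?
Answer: -1291465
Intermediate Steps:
Q(n, F) = n² - 46*F
G(f, c) = -2035
(86 - 211)*10348 - G(Q(45, -30), 1/(1423 + 764)) = (86 - 211)*10348 - 1*(-2035) = -125*10348 + 2035 = -1293500 + 2035 = -1291465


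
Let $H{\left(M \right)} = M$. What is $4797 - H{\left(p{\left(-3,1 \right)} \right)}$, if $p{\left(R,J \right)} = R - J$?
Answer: $4801$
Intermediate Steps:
$4797 - H{\left(p{\left(-3,1 \right)} \right)} = 4797 - \left(-3 - 1\right) = 4797 - -4 = 4797 + 4 = 4801$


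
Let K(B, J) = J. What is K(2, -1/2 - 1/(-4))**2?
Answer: 1/16 ≈ 0.062500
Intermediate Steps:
K(2, -1/2 - 1/(-4))**2 = (-1/2 - 1/(-4))**2 = (-1*1/2 - 1*(-1/4))**2 = (-1/2 + 1/4)**2 = (-1/4)**2 = 1/16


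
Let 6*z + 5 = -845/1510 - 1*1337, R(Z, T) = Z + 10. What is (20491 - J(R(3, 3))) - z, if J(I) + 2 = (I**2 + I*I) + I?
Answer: 12300919/604 ≈ 20366.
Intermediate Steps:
R(Z, T) = 10 + Z
J(I) = -2 + I + 2*I**2 (J(I) = -2 + ((I**2 + I*I) + I) = -2 + ((I**2 + I**2) + I) = -2 + (2*I**2 + I) = -2 + (I + 2*I**2) = -2 + I + 2*I**2)
z = -135151/604 (z = -5/6 + (-845/1510 - 1*1337)/6 = -5/6 + (-845*1/1510 - 1337)/6 = -5/6 + (-169/302 - 1337)/6 = -5/6 + (1/6)*(-403943/302) = -5/6 - 403943/1812 = -135151/604 ≈ -223.76)
(20491 - J(R(3, 3))) - z = (20491 - (-2 + (10 + 3) + 2*(10 + 3)**2)) - 1*(-135151/604) = (20491 - (-2 + 13 + 2*13**2)) + 135151/604 = (20491 - (-2 + 13 + 2*169)) + 135151/604 = (20491 - (-2 + 13 + 338)) + 135151/604 = (20491 - 1*349) + 135151/604 = (20491 - 349) + 135151/604 = 20142 + 135151/604 = 12300919/604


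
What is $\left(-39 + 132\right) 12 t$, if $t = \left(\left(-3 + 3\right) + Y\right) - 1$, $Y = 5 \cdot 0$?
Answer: $-1116$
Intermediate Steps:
$Y = 0$
$t = -1$ ($t = \left(\left(-3 + 3\right) + 0\right) - 1 = \left(0 + 0\right) - 1 = 0 - 1 = -1$)
$\left(-39 + 132\right) 12 t = \left(-39 + 132\right) 12 \left(-1\right) = 93 \left(-12\right) = -1116$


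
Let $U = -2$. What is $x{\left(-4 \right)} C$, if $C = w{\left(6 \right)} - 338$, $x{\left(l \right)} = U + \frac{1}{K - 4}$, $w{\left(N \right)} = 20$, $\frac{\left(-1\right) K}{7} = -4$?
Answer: $\frac{2491}{4} \approx 622.75$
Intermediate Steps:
$K = 28$ ($K = \left(-7\right) \left(-4\right) = 28$)
$x{\left(l \right)} = - \frac{47}{24}$ ($x{\left(l \right)} = -2 + \frac{1}{28 - 4} = -2 + \frac{1}{24} = - \frac{47}{24}$)
$C = -318$ ($C = 20 - 338 = -318$)
$x{\left(-4 \right)} C = \left(- \frac{47}{24}\right) \left(-318\right) = \frac{2491}{4}$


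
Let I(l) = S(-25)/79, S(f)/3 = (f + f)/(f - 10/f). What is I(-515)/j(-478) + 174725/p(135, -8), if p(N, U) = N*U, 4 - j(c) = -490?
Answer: -27957126185/172807128 ≈ -161.78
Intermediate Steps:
j(c) = 494 (j(c) = 4 - 1*(-490) = 4 + 490 = 494)
S(f) = 6*f/(f - 10/f) (S(f) = 3*((f + f)/(f - 10/f)) = 3*((2*f)/(f - 10/f)) = 3*(2*f/(f - 10/f)) = 6*f/(f - 10/f))
I(l) = 250/3239 (I(l) = (6*(-25)²/(-10 + (-25)²))/79 = (6*625/(-10 + 625))*(1/79) = (6*625/615)*(1/79) = (6*625*(1/615))*(1/79) = (250/41)*(1/79) = 250/3239)
I(-515)/j(-478) + 174725/p(135, -8) = (250/3239)/494 + 174725/((135*(-8))) = (250/3239)*(1/494) + 174725/(-1080) = 125/800033 + 174725*(-1/1080) = 125/800033 - 34945/216 = -27957126185/172807128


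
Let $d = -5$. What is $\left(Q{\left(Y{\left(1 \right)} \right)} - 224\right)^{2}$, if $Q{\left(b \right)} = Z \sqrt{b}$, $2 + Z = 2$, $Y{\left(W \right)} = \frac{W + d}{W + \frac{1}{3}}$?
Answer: $50176$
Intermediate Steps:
$Y{\left(W \right)} = \frac{-5 + W}{\frac{1}{3} + W}$ ($Y{\left(W \right)} = \frac{W - 5}{W + \frac{1}{3}} = \frac{-5 + W}{W + \frac{1}{3}} = \frac{-5 + W}{\frac{1}{3} + W}$)
$Z = 0$ ($Z = -2 + 2 = 0$)
$Q{\left(b \right)} = 0$ ($Q{\left(b \right)} = 0 \sqrt{b} = 0$)
$\left(Q{\left(Y{\left(1 \right)} \right)} - 224\right)^{2} = \left(0 - 224\right)^{2} = \left(-224\right)^{2} = 50176$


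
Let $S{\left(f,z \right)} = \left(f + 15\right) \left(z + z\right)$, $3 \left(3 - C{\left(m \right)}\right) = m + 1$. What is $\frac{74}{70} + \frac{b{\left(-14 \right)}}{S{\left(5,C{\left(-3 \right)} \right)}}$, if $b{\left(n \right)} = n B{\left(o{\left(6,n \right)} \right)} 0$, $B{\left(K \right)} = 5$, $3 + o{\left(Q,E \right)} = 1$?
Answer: $\frac{37}{35} \approx 1.0571$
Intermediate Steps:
$o{\left(Q,E \right)} = -2$ ($o{\left(Q,E \right)} = -3 + 1 = -2$)
$C{\left(m \right)} = \frac{8}{3} - \frac{m}{3}$ ($C{\left(m \right)} = 3 - \frac{m + 1}{3} = 3 - \frac{1 + m}{3} = 3 - \left(\frac{1}{3} + \frac{m}{3}\right) = \frac{8}{3} - \frac{m}{3}$)
$S{\left(f,z \right)} = 2 z \left(15 + f\right)$ ($S{\left(f,z \right)} = \left(15 + f\right) 2 z = 2 z \left(15 + f\right)$)
$b{\left(n \right)} = 0$ ($b{\left(n \right)} = n 5 \cdot 0 = 5 n 0 = 0$)
$\frac{74}{70} + \frac{b{\left(-14 \right)}}{S{\left(5,C{\left(-3 \right)} \right)}} = \frac{74}{70} + \frac{0}{2 \left(\frac{8}{3} - -1\right) \left(15 + 5\right)} = 74 \cdot \frac{1}{70} + \frac{0}{2 \left(\frac{8}{3} + 1\right) 20} = \frac{37}{35} + \frac{0}{2 \cdot \frac{11}{3} \cdot 20} = \frac{37}{35} + \frac{0}{\frac{440}{3}} = \frac{37}{35} + 0 \cdot \frac{3}{440} = \frac{37}{35} + 0 = \frac{37}{35}$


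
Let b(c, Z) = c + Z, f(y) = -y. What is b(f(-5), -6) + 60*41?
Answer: 2459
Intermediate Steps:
b(c, Z) = Z + c
b(f(-5), -6) + 60*41 = (-6 - 1*(-5)) + 60*41 = (-6 + 5) + 2460 = -1 + 2460 = 2459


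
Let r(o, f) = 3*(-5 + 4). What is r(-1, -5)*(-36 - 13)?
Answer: 147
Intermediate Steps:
r(o, f) = -3 (r(o, f) = 3*(-1) = -3)
r(-1, -5)*(-36 - 13) = -3*(-36 - 13) = -3*(-49) = 147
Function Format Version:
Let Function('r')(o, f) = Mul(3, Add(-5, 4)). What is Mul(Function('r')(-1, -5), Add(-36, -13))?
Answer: 147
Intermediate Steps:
Function('r')(o, f) = -3 (Function('r')(o, f) = Mul(3, -1) = -3)
Mul(Function('r')(-1, -5), Add(-36, -13)) = Mul(-3, Add(-36, -13)) = Mul(-3, -49) = 147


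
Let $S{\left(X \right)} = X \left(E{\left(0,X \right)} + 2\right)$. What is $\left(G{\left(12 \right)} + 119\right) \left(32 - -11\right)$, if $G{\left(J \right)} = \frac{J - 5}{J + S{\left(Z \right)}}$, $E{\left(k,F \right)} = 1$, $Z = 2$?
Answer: $\frac{92407}{18} \approx 5133.7$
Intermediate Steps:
$S{\left(X \right)} = 3 X$ ($S{\left(X \right)} = X \left(1 + 2\right) = X 3 = 3 X$)
$G{\left(J \right)} = \frac{-5 + J}{6 + J}$ ($G{\left(J \right)} = \frac{J - 5}{J + 3 \cdot 2} = \frac{-5 + J}{J + 6} = \frac{-5 + J}{6 + J}$)
$\left(G{\left(12 \right)} + 119\right) \left(32 - -11\right) = \left(\frac{-5 + 12}{6 + 12} + 119\right) \left(32 - -11\right) = \left(\frac{1}{18} \cdot 7 + 119\right) \left(32 + 11\right) = \left(\frac{1}{18} \cdot 7 + 119\right) 43 = \left(\frac{7}{18} + 119\right) 43 = \frac{2149}{18} \cdot 43 = \frac{92407}{18}$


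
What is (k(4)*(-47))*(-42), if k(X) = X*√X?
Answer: 15792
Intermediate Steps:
k(X) = X^(3/2)
(k(4)*(-47))*(-42) = (4^(3/2)*(-47))*(-42) = (8*(-47))*(-42) = -376*(-42) = 15792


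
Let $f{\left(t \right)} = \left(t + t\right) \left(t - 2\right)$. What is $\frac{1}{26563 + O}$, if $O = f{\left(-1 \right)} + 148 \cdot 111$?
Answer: $\frac{1}{42997} \approx 2.3257 \cdot 10^{-5}$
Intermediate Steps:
$f{\left(t \right)} = 2 t \left(-2 + t\right)$
$O = 16434$ ($O = 2 \left(-1\right) \left(-2 - 1\right) + 148 \cdot 111 = 2 \left(-1\right) \left(-3\right) + 16428 = 6 + 16428 = 16434$)
$\frac{1}{26563 + O} = \frac{1}{26563 + 16434} = \frac{1}{42997}$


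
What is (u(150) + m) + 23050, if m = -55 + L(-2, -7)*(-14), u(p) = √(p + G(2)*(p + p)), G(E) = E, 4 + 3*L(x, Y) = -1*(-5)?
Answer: 68971/3 + 5*√30 ≈ 23018.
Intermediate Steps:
L(x, Y) = ⅓ (L(x, Y) = -4/3 + (-1*(-5))/3 = -4/3 + (⅓)*5 = -4/3 + 5/3 = ⅓)
u(p) = √5*√p (u(p) = √(p + 2*(p + p)) = √(p + 2*(2*p)) = √(p + 4*p) = √(5*p) = √5*√p)
m = -179/3 (m = -55 + (⅓)*(-14) = -55 - 14/3 = -179/3 ≈ -59.667)
(u(150) + m) + 23050 = (√5*√150 - 179/3) + 23050 = (√5*(5*√6) - 179/3) + 23050 = (5*√30 - 179/3) + 23050 = (-179/3 + 5*√30) + 23050 = 68971/3 + 5*√30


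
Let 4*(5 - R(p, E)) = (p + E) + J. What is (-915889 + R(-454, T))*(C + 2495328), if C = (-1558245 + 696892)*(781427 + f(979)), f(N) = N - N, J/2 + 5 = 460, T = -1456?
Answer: 616296759778830502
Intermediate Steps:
J = 910 (J = -10 + 2*460 = -10 + 920 = 910)
f(N) = 0
C = -673084490731 (C = (-1558245 + 696892)*(781427 + 0) = -861353*781427 = -673084490731)
R(p, E) = -445/2 - E/4 - p/4 (R(p, E) = 5 - ((p + E) + 910)/4 = 5 - ((E + p) + 910)/4 = 5 - (910 + E + p)/4 = 5 + (-455/2 - E/4 - p/4) = -445/2 - E/4 - p/4)
(-915889 + R(-454, T))*(C + 2495328) = (-915889 + (-445/2 - ¼*(-1456) - ¼*(-454)))*(-673084490731 + 2495328) = (-915889 + (-445/2 + 364 + 227/2))*(-673081995403) = (-915889 + 255)*(-673081995403) = -915634*(-673081995403) = 616296759778830502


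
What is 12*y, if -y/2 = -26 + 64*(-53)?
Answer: 82032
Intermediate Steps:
y = 6836 (y = -2*(-26 + 64*(-53)) = -2*(-26 - 3392) = -2*(-3418) = 6836)
12*y = 12*6836 = 82032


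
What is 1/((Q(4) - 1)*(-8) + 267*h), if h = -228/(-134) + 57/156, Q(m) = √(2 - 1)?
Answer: 3484/1922667 ≈ 0.0018121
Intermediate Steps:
Q(m) = 1 (Q(m) = √1 = 1)
h = 7201/3484 (h = -228*(-1/134) + 57*(1/156) = 114/67 + 19/52 = 7201/3484 ≈ 2.0669)
1/((Q(4) - 1)*(-8) + 267*h) = 1/((1 - 1)*(-8) + 267*(7201/3484)) = 1/(0*(-8) + 1922667/3484) = 1/(0 + 1922667/3484) = 1/(1922667/3484) = 3484/1922667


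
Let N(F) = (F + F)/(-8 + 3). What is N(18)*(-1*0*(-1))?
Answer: 0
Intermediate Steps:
N(F) = -2*F/5 (N(F) = (2*F)/(-5) = (2*F)*(-⅕) = -2*F/5)
N(18)*(-1*0*(-1)) = (-⅖*18)*(-1*0*(-1)) = -0*(-1) = -36/5*0 = 0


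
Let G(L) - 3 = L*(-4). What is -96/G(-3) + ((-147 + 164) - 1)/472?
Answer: -1878/295 ≈ -6.3661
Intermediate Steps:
G(L) = 3 - 4*L (G(L) = 3 + L*(-4) = 3 - 4*L)
-96/G(-3) + ((-147 + 164) - 1)/472 = -96/(3 - 4*(-3)) + ((-147 + 164) - 1)/472 = -96/(3 + 12) + (17 - 1)*(1/472) = -96/15 + 16*(1/472) = -96*1/15 + 2/59 = -32/5 + 2/59 = -1878/295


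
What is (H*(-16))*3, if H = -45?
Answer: 2160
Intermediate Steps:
(H*(-16))*3 = -45*(-16)*3 = 720*3 = 2160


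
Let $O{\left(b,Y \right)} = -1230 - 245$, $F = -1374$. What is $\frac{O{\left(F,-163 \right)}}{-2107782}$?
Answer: $\frac{1475}{2107782} \approx 0.00069979$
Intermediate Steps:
$O{\left(b,Y \right)} = -1475$
$\frac{O{\left(F,-163 \right)}}{-2107782} = - \frac{1475}{-2107782} = \left(-1475\right) \left(- \frac{1}{2107782}\right) = \frac{1475}{2107782}$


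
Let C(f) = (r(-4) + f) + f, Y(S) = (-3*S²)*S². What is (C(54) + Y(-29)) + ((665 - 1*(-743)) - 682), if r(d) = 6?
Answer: -2121003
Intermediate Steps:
Y(S) = -3*S⁴
C(f) = 6 + 2*f (C(f) = (6 + f) + f = 6 + 2*f)
(C(54) + Y(-29)) + ((665 - 1*(-743)) - 682) = ((6 + 2*54) - 3*(-29)⁴) + ((665 - 1*(-743)) - 682) = ((6 + 108) - 3*707281) + ((665 + 743) - 682) = (114 - 2121843) + (1408 - 682) = -2121729 + 726 = -2121003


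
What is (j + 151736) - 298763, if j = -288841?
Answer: -435868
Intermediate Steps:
(j + 151736) - 298763 = (-288841 + 151736) - 298763 = -137105 - 298763 = -435868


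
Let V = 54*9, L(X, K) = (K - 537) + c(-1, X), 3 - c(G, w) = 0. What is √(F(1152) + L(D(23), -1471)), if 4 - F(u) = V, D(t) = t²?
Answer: I*√2487 ≈ 49.87*I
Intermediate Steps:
c(G, w) = 3 (c(G, w) = 3 - 1*0 = 3 + 0 = 3)
L(X, K) = -534 + K (L(X, K) = (K - 537) + 3 = (-537 + K) + 3 = -534 + K)
V = 486
F(u) = -482 (F(u) = 4 - 1*486 = 4 - 486 = -482)
√(F(1152) + L(D(23), -1471)) = √(-482 + (-534 - 1471)) = √(-482 - 2005) = √(-2487) = I*√2487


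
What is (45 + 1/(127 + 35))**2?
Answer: 53158681/26244 ≈ 2025.6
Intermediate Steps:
(45 + 1/(127 + 35))**2 = (45 + 1/162)**2 = (7291/162)**2 = 53158681/26244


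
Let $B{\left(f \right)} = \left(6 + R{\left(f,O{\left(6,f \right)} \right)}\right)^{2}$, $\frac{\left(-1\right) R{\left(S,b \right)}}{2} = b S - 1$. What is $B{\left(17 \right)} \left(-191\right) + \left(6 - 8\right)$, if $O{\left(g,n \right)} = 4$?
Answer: $-3129346$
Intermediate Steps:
$R{\left(S,b \right)} = 2 - 2 S b$ ($R{\left(S,b \right)} = - 2 \left(b S - 1\right) = - 2 \left(S b - 1\right) = - 2 \left(-1 + S b\right) = 2 - 2 S b$)
$B{\left(f \right)} = \left(8 - 8 f\right)^{2}$ ($B{\left(f \right)} = \left(6 - \left(-2 + 2 f 4\right)\right)^{2} = \left(6 - \left(-2 + 8 f\right)\right)^{2} = \left(8 - 8 f\right)^{2}$)
$B{\left(17 \right)} \left(-191\right) + \left(6 - 8\right) = 64 \left(-1 + 17\right)^{2} \left(-191\right) + \left(6 - 8\right) = 64 \cdot 16^{2} \left(-191\right) + \left(6 - 8\right) = 64 \cdot 256 \left(-191\right) - 2 = 16384 \left(-191\right) - 2 = -3129344 - 2 = -3129346$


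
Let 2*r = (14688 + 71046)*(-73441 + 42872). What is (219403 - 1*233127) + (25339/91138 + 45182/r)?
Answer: -1638987830522651195/119427355775574 ≈ -13724.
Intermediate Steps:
r = -1310401323 (r = ((14688 + 71046)*(-73441 + 42872))/2 = (85734*(-30569))/2 = (½)*(-2620802646) = -1310401323)
(219403 - 1*233127) + (25339/91138 + 45182/r) = (219403 - 1*233127) + (25339/91138 + 45182/(-1310401323)) = (219403 - 233127) + (25339*(1/91138) + 45182*(-1/1310401323)) = -13724 + (25339/91138 - 45182/1310401323) = -13724 + 33200141326381/119427355775574 = -1638987830522651195/119427355775574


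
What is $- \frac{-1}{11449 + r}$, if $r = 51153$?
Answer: $\frac{1}{62602} \approx 1.5974 \cdot 10^{-5}$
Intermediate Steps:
$- \frac{-1}{11449 + r} = - \frac{-1}{11449 + 51153} = - \frac{-1}{62602} = \left(-1\right) \left(- \frac{1}{62602}\right) = \frac{1}{62602}$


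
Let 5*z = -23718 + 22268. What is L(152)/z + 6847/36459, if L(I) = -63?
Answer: 4282547/10573110 ≈ 0.40504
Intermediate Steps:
z = -290 (z = (-23718 + 22268)/5 = (1/5)*(-1450) = -290)
L(152)/z + 6847/36459 = -63/(-290) + 6847/36459 = -63*(-1/290) + 6847*(1/36459) = 63/290 + 6847/36459 = 4282547/10573110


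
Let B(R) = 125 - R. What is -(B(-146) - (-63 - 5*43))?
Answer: -549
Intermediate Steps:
-(B(-146) - (-63 - 5*43)) = -((125 - 1*(-146)) - (-63 - 5*43)) = -((125 + 146) - (-63 - 215)) = -(271 - 1*(-278)) = -(271 + 278) = -1*549 = -549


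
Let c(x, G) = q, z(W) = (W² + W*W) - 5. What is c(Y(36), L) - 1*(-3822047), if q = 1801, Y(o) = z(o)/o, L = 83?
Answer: 3823848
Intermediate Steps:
z(W) = -5 + 2*W² (z(W) = (W² + W²) - 5 = 2*W² - 5 = -5 + 2*W²)
Y(o) = (-5 + 2*o²)/o
c(x, G) = 1801
c(Y(36), L) - 1*(-3822047) = 1801 - 1*(-3822047) = 1801 + 3822047 = 3823848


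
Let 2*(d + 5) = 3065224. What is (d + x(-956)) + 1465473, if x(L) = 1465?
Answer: 2999545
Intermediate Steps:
d = 1532607 (d = -5 + (½)*3065224 = -5 + 1532612 = 1532607)
(d + x(-956)) + 1465473 = (1532607 + 1465) + 1465473 = 1534072 + 1465473 = 2999545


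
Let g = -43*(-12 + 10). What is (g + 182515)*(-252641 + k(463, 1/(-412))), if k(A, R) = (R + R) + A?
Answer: -9485878908069/206 ≈ -4.6048e+10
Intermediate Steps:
k(A, R) = A + 2*R (k(A, R) = 2*R + A = A + 2*R)
g = 86 (g = -43*(-2) = 86)
(g + 182515)*(-252641 + k(463, 1/(-412))) = (86 + 182515)*(-252641 + (463 + 2/(-412))) = 182601*(-252641 + (463 + 2*(-1/412))) = 182601*(-252641 + (463 - 1/206)) = 182601*(-252641 + 95377/206) = 182601*(-51948669/206) = -9485878908069/206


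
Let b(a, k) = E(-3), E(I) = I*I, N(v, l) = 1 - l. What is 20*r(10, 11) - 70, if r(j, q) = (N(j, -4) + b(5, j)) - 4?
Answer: 130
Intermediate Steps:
E(I) = I²
b(a, k) = 9 (b(a, k) = (-3)² = 9)
r(j, q) = 10 (r(j, q) = ((1 - 1*(-4)) + 9) - 4 = ((1 + 4) + 9) - 4 = (5 + 9) - 4 = 14 - 4 = 10)
20*r(10, 11) - 70 = 20*10 - 70 = 200 - 70 = 130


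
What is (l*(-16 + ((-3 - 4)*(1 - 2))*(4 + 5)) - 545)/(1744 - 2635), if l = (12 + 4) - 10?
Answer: 263/891 ≈ 0.29517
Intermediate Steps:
l = 6 (l = 16 - 10 = 6)
(l*(-16 + ((-3 - 4)*(1 - 2))*(4 + 5)) - 545)/(1744 - 2635) = (6*(-16 + ((-3 - 4)*(1 - 2))*(4 + 5)) - 545)/(1744 - 2635) = (6*(-16 - 7*(-1)*9) - 545)/(-891) = (6*(-16 + 7*9) - 545)*(-1/891) = (6*(-16 + 63) - 545)*(-1/891) = (6*47 - 545)*(-1/891) = (282 - 545)*(-1/891) = -263*(-1/891) = 263/891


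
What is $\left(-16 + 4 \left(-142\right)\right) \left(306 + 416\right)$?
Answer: $-421648$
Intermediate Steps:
$\left(-16 + 4 \left(-142\right)\right) \left(306 + 416\right) = \left(-16 - 568\right) 722 = \left(-584\right) 722 = -421648$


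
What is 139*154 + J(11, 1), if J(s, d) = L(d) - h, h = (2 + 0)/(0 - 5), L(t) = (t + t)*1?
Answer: 107042/5 ≈ 21408.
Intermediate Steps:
L(t) = 2*t (L(t) = (2*t)*1 = 2*t)
h = -2/5 (h = 2/(-5) = 2*(-1/5) = -2/5 ≈ -0.40000)
J(s, d) = 2/5 + 2*d (J(s, d) = 2*d - 1*(-2/5) = 2*d + 2/5 = 2/5 + 2*d)
139*154 + J(11, 1) = 139*154 + (2/5 + 2*1) = 21406 + (2/5 + 2) = 21406 + 12/5 = 107042/5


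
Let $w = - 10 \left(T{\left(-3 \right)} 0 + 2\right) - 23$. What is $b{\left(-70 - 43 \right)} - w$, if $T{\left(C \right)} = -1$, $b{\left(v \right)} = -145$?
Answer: $-102$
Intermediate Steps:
$w = -43$ ($w = - 10 \left(\left(-1\right) 0 + 2\right) - 23 = - 10 \left(0 + 2\right) - 23 = \left(-10\right) 2 - 23 = -20 - 23 = -43$)
$b{\left(-70 - 43 \right)} - w = -145 - -43 = -145 + 43 = -102$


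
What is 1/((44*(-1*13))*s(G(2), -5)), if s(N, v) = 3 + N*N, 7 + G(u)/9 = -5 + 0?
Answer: -1/6673524 ≈ -1.4985e-7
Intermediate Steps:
G(u) = -108 (G(u) = -63 + 9*(-5 + 0) = -63 + 9*(-5) = -63 - 45 = -108)
s(N, v) = 3 + N²
1/((44*(-1*13))*s(G(2), -5)) = 1/((44*(-1*13))*(3 + (-108)²)) = 1/((44*(-13))*(3 + 11664)) = 1/(-572*11667) = 1/(-6673524) = -1/6673524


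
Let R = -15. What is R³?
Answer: -3375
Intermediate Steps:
R³ = (-15)³ = -3375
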